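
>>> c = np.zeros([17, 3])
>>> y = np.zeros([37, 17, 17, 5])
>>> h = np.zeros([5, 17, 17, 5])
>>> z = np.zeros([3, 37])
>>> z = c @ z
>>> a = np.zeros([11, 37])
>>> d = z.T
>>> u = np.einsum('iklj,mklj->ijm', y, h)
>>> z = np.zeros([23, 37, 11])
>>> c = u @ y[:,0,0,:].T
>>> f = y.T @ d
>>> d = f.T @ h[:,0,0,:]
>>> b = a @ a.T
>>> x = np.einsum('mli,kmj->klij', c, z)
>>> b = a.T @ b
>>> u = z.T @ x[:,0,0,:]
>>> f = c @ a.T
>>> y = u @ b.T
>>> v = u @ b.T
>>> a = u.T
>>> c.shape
(37, 5, 37)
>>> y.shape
(11, 37, 37)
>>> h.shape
(5, 17, 17, 5)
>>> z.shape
(23, 37, 11)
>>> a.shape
(11, 37, 11)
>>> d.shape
(17, 17, 17, 5)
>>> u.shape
(11, 37, 11)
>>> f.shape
(37, 5, 11)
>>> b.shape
(37, 11)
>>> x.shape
(23, 5, 37, 11)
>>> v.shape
(11, 37, 37)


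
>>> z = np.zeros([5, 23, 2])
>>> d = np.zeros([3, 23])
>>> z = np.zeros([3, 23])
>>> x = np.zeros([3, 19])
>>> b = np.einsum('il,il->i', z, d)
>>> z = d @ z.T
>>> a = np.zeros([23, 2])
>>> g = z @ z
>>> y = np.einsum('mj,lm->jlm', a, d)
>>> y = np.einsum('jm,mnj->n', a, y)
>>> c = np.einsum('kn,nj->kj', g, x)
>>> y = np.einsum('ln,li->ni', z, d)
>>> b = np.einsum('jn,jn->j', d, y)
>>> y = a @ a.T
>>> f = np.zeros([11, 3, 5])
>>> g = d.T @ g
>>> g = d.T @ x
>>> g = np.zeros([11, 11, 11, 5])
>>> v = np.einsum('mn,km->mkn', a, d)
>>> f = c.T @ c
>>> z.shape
(3, 3)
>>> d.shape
(3, 23)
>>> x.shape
(3, 19)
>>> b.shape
(3,)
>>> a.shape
(23, 2)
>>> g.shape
(11, 11, 11, 5)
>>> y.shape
(23, 23)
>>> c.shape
(3, 19)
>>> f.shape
(19, 19)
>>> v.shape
(23, 3, 2)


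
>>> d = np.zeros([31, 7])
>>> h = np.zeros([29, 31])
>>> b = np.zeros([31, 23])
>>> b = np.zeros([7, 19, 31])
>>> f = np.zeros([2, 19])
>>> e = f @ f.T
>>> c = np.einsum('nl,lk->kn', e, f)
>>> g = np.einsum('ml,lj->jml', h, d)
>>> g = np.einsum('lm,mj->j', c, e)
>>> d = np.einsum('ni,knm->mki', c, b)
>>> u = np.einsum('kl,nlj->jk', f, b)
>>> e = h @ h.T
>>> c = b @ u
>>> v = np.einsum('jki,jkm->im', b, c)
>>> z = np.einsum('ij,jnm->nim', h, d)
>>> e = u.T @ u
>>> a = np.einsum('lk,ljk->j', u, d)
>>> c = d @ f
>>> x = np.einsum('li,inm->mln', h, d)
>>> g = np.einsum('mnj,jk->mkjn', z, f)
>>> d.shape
(31, 7, 2)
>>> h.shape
(29, 31)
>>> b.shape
(7, 19, 31)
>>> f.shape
(2, 19)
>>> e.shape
(2, 2)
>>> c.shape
(31, 7, 19)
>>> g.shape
(7, 19, 2, 29)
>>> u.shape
(31, 2)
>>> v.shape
(31, 2)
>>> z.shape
(7, 29, 2)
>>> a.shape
(7,)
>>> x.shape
(2, 29, 7)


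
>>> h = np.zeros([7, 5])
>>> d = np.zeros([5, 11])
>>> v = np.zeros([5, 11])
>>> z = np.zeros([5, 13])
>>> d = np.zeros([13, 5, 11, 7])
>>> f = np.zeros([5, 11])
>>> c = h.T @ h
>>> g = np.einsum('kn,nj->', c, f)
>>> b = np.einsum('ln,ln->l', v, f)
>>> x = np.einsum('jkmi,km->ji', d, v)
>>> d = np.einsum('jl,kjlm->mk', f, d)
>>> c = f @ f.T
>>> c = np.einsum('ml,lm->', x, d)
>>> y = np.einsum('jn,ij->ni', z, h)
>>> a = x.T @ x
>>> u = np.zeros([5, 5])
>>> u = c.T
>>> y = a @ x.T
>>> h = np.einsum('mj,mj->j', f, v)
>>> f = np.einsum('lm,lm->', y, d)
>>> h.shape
(11,)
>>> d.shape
(7, 13)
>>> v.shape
(5, 11)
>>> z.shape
(5, 13)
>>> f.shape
()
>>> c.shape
()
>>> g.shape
()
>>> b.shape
(5,)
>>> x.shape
(13, 7)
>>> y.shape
(7, 13)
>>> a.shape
(7, 7)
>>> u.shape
()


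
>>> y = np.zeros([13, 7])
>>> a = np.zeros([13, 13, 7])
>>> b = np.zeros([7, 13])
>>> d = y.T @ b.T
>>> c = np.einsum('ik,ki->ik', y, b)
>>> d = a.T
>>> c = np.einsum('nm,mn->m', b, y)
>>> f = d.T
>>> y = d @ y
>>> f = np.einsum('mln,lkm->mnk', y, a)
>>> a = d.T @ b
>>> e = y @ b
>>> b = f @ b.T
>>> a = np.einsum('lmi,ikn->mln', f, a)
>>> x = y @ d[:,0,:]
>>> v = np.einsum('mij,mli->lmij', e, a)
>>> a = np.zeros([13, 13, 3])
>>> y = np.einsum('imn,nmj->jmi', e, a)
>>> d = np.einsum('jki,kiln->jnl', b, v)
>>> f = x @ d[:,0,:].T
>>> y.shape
(3, 13, 7)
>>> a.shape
(13, 13, 3)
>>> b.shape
(7, 7, 7)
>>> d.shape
(7, 13, 13)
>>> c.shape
(13,)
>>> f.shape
(7, 13, 7)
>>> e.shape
(7, 13, 13)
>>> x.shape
(7, 13, 13)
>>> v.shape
(7, 7, 13, 13)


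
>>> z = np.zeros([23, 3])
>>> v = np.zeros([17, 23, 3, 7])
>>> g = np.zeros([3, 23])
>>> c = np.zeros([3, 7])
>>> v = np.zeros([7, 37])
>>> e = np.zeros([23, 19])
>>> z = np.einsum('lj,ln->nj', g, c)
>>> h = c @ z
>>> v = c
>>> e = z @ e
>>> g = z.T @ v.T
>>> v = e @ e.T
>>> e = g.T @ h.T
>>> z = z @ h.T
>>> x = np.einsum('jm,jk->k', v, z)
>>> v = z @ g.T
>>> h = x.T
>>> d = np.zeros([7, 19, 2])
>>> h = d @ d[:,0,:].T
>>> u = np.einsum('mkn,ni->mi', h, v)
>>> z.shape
(7, 3)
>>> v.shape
(7, 23)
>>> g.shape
(23, 3)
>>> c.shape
(3, 7)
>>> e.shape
(3, 3)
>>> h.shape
(7, 19, 7)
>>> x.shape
(3,)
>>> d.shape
(7, 19, 2)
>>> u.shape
(7, 23)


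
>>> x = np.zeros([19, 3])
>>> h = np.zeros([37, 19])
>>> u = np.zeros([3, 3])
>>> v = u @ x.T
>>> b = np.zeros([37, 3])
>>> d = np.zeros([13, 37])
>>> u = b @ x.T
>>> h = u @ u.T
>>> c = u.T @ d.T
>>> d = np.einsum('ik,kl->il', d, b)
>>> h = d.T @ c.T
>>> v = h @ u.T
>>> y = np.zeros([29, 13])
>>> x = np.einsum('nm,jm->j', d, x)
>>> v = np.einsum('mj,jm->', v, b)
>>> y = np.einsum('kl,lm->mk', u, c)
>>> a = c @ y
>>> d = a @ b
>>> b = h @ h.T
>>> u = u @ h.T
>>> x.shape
(19,)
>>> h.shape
(3, 19)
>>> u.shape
(37, 3)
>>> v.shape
()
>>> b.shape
(3, 3)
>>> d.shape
(19, 3)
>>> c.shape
(19, 13)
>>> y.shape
(13, 37)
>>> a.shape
(19, 37)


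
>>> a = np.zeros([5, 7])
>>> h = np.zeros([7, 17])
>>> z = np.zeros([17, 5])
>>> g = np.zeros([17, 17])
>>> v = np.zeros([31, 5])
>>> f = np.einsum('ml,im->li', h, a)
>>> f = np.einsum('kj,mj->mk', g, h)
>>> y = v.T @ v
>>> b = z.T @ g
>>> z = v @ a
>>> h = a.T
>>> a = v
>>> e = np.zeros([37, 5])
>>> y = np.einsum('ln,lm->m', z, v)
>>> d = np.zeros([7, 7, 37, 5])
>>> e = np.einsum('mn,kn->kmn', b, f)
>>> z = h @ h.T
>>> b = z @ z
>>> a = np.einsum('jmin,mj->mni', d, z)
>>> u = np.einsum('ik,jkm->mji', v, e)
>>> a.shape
(7, 5, 37)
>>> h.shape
(7, 5)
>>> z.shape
(7, 7)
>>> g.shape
(17, 17)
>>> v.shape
(31, 5)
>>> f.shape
(7, 17)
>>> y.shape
(5,)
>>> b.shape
(7, 7)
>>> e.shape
(7, 5, 17)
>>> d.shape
(7, 7, 37, 5)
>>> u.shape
(17, 7, 31)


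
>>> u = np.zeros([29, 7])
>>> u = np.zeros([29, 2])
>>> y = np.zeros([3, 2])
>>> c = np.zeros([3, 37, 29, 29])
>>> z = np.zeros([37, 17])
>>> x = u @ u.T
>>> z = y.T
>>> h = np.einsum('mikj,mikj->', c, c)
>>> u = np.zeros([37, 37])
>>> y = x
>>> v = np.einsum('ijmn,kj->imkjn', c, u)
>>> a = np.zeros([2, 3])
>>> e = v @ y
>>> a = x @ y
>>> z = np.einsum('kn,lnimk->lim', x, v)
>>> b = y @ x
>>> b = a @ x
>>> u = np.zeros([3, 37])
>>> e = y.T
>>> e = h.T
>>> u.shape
(3, 37)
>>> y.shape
(29, 29)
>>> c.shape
(3, 37, 29, 29)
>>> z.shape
(3, 37, 37)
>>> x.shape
(29, 29)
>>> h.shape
()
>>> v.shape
(3, 29, 37, 37, 29)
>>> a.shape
(29, 29)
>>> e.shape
()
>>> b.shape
(29, 29)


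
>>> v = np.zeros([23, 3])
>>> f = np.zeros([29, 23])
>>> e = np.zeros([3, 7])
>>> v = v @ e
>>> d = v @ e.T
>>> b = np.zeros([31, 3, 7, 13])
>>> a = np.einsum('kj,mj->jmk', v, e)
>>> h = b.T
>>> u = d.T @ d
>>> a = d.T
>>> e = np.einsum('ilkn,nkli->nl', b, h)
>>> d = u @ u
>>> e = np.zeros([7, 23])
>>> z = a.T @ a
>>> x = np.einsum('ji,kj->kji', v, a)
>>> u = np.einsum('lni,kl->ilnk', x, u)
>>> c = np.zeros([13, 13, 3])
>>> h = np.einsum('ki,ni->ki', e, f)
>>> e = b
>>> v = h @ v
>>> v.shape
(7, 7)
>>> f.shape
(29, 23)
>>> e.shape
(31, 3, 7, 13)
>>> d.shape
(3, 3)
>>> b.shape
(31, 3, 7, 13)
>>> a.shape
(3, 23)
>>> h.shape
(7, 23)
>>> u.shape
(7, 3, 23, 3)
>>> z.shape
(23, 23)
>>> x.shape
(3, 23, 7)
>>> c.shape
(13, 13, 3)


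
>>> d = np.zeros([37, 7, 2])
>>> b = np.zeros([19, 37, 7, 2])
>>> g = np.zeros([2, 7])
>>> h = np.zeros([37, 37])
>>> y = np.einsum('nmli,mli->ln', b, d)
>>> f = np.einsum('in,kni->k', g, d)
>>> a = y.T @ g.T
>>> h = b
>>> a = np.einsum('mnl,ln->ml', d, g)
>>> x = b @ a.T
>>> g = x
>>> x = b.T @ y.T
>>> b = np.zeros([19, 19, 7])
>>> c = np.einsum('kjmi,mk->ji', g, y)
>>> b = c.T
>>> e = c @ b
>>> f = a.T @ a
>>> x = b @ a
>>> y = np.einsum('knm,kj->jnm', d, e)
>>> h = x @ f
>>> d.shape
(37, 7, 2)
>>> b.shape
(37, 37)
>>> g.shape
(19, 37, 7, 37)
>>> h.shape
(37, 2)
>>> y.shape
(37, 7, 2)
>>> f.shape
(2, 2)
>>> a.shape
(37, 2)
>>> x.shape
(37, 2)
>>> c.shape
(37, 37)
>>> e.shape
(37, 37)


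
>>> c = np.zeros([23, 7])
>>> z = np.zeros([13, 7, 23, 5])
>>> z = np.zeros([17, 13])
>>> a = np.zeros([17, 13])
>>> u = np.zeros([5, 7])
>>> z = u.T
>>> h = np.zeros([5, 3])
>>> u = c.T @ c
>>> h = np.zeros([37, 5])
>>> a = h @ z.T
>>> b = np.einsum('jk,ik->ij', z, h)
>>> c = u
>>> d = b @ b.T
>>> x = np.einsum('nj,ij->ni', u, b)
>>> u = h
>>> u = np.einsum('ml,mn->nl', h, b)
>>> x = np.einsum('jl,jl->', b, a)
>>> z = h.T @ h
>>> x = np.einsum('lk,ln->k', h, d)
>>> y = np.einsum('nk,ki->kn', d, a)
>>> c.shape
(7, 7)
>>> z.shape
(5, 5)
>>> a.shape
(37, 7)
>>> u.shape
(7, 5)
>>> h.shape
(37, 5)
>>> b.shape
(37, 7)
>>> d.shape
(37, 37)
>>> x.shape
(5,)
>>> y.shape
(37, 37)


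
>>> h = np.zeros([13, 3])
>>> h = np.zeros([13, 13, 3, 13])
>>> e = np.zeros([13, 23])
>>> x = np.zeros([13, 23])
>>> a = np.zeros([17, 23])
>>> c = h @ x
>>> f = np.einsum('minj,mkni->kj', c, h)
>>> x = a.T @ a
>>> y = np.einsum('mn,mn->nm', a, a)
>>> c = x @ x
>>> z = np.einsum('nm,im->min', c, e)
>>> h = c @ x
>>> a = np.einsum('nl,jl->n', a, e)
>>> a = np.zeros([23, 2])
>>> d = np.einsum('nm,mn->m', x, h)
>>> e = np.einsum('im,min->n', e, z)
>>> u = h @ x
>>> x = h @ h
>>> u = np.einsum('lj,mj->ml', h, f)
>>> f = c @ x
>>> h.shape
(23, 23)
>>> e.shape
(23,)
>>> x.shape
(23, 23)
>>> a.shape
(23, 2)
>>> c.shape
(23, 23)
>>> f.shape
(23, 23)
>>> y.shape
(23, 17)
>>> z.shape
(23, 13, 23)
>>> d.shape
(23,)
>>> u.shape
(13, 23)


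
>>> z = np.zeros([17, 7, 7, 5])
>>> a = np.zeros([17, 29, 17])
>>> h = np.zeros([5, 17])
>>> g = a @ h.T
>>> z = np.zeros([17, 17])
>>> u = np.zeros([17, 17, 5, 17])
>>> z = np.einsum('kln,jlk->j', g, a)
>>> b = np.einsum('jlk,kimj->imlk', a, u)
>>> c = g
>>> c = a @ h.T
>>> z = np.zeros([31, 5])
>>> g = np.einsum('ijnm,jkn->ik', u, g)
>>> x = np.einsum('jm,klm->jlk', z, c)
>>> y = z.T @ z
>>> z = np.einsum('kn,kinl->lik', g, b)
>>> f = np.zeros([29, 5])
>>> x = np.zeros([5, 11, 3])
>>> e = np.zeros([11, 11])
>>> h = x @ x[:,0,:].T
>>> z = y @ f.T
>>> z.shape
(5, 29)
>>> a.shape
(17, 29, 17)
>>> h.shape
(5, 11, 5)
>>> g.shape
(17, 29)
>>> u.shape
(17, 17, 5, 17)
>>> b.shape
(17, 5, 29, 17)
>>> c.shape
(17, 29, 5)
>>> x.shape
(5, 11, 3)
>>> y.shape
(5, 5)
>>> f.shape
(29, 5)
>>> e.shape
(11, 11)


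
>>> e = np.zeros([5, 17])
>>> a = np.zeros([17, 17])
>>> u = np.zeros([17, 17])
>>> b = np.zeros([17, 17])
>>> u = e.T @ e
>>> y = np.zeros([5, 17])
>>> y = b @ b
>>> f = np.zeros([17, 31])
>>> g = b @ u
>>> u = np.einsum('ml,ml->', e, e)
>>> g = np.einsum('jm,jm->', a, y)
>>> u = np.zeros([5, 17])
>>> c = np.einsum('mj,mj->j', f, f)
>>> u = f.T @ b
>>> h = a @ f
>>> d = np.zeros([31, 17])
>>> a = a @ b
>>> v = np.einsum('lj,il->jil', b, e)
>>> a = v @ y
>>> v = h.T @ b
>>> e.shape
(5, 17)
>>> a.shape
(17, 5, 17)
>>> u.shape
(31, 17)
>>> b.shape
(17, 17)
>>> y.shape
(17, 17)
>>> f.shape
(17, 31)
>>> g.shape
()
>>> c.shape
(31,)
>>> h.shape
(17, 31)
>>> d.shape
(31, 17)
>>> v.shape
(31, 17)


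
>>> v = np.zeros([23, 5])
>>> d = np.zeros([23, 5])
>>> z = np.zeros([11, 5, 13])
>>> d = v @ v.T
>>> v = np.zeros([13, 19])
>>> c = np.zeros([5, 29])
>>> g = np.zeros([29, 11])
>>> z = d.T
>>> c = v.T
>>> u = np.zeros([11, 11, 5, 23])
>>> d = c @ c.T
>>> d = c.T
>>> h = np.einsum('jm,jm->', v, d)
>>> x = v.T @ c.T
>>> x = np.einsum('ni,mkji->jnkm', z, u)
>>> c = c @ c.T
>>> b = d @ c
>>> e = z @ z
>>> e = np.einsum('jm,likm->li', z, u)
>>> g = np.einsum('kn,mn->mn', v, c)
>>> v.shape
(13, 19)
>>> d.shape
(13, 19)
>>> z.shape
(23, 23)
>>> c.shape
(19, 19)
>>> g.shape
(19, 19)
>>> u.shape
(11, 11, 5, 23)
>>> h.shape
()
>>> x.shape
(5, 23, 11, 11)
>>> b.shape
(13, 19)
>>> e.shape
(11, 11)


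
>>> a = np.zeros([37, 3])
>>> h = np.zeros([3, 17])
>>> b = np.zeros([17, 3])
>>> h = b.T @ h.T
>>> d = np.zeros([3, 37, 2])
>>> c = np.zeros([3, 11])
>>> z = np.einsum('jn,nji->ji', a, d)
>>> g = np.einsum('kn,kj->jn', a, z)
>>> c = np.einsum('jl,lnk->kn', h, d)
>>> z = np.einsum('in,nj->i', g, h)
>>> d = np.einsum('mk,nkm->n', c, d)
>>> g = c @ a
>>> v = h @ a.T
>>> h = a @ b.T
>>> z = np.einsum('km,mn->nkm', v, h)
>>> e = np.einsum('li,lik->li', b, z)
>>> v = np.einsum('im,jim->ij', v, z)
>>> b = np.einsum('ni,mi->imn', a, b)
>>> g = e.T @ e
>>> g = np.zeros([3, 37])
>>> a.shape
(37, 3)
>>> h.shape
(37, 17)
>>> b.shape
(3, 17, 37)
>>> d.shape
(3,)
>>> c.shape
(2, 37)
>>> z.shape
(17, 3, 37)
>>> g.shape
(3, 37)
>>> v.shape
(3, 17)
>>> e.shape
(17, 3)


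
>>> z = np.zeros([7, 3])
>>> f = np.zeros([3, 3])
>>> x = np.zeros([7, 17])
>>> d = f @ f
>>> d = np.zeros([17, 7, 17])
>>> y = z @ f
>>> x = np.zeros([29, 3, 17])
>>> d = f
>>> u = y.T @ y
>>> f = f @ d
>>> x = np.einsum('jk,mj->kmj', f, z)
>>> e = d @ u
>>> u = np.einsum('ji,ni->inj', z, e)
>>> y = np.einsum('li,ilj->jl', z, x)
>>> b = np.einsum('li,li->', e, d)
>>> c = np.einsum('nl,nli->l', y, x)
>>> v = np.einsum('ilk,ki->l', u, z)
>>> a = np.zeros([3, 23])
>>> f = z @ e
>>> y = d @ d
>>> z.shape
(7, 3)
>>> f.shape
(7, 3)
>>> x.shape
(3, 7, 3)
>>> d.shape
(3, 3)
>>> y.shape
(3, 3)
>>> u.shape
(3, 3, 7)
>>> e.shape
(3, 3)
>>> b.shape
()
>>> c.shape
(7,)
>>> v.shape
(3,)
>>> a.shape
(3, 23)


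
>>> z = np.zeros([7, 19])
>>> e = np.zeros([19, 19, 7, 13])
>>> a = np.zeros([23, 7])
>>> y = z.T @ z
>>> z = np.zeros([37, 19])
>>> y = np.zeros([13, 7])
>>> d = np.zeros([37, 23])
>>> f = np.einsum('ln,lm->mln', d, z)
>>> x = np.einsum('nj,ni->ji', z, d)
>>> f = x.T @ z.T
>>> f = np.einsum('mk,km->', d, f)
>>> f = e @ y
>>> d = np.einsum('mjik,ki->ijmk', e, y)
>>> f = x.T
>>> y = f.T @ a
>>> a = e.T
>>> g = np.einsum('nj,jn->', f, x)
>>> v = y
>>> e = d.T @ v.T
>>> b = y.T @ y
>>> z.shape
(37, 19)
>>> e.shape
(13, 19, 19, 19)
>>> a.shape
(13, 7, 19, 19)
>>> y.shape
(19, 7)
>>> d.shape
(7, 19, 19, 13)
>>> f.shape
(23, 19)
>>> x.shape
(19, 23)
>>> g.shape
()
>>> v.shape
(19, 7)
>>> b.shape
(7, 7)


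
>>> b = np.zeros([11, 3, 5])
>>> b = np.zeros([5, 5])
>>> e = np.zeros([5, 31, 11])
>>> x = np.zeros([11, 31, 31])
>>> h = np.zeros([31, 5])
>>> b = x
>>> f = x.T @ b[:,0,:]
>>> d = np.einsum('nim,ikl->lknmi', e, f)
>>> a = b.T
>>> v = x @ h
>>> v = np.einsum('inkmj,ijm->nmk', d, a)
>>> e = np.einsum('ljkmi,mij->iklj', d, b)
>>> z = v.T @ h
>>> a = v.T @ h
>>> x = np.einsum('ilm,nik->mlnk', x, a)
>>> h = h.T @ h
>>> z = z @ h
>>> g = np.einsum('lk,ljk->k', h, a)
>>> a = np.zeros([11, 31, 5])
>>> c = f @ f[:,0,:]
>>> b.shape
(11, 31, 31)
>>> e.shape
(31, 5, 31, 31)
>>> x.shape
(31, 31, 5, 5)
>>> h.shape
(5, 5)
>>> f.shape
(31, 31, 31)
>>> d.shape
(31, 31, 5, 11, 31)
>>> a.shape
(11, 31, 5)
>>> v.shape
(31, 11, 5)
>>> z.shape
(5, 11, 5)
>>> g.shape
(5,)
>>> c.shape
(31, 31, 31)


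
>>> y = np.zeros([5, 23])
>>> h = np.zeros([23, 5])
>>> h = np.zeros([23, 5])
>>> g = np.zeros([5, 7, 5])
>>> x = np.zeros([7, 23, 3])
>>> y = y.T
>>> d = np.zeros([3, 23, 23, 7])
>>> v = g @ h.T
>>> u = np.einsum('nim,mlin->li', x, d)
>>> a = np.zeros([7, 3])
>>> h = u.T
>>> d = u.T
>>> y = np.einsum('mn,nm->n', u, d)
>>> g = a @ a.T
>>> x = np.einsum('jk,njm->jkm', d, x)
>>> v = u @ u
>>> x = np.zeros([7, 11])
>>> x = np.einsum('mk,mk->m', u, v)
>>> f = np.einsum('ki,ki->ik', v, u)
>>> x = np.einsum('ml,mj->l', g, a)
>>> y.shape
(23,)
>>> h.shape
(23, 23)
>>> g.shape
(7, 7)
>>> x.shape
(7,)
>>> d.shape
(23, 23)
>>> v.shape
(23, 23)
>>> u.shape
(23, 23)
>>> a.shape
(7, 3)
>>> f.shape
(23, 23)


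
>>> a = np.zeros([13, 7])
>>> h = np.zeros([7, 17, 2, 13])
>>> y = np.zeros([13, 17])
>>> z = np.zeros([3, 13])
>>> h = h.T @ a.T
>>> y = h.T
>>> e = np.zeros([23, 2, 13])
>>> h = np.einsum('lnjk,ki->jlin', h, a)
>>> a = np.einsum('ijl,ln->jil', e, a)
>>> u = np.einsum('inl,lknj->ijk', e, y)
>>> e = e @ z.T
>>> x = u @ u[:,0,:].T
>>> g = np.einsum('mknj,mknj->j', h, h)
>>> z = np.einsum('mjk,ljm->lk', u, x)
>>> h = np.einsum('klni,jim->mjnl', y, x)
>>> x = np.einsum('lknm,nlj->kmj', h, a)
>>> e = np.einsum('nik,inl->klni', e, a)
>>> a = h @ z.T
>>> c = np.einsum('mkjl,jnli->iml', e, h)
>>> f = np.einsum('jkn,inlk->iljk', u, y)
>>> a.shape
(23, 23, 2, 23)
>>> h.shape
(23, 23, 2, 17)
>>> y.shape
(13, 17, 2, 13)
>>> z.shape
(23, 17)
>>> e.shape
(3, 13, 23, 2)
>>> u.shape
(23, 13, 17)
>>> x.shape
(23, 17, 13)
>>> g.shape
(2,)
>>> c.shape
(17, 3, 2)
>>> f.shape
(13, 2, 23, 13)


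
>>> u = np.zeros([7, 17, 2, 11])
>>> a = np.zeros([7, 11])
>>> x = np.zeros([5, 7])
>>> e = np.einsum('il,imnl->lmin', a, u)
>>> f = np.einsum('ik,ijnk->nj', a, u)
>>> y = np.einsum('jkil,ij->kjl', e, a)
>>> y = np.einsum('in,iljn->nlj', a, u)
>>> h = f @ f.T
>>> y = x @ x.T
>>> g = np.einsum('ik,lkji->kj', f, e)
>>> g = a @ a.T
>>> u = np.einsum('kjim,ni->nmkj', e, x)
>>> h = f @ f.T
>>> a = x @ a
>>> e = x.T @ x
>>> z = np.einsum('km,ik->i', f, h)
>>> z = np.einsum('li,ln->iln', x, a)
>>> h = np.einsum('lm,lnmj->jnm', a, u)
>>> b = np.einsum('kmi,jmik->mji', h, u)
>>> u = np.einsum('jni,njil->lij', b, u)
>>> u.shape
(17, 11, 2)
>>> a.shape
(5, 11)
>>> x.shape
(5, 7)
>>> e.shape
(7, 7)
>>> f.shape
(2, 17)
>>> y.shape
(5, 5)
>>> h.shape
(17, 2, 11)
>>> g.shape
(7, 7)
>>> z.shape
(7, 5, 11)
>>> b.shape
(2, 5, 11)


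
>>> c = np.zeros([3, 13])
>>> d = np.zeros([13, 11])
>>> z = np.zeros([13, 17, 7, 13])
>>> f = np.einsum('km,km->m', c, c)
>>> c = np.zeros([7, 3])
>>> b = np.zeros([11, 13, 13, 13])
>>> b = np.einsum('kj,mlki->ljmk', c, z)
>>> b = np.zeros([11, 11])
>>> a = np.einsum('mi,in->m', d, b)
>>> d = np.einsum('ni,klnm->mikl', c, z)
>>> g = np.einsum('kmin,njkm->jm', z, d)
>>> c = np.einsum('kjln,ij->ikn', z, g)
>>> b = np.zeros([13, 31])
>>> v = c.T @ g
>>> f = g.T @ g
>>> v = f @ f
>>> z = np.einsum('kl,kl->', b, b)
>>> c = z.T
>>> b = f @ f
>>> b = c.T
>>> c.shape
()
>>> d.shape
(13, 3, 13, 17)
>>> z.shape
()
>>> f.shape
(17, 17)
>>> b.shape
()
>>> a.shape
(13,)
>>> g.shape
(3, 17)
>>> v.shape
(17, 17)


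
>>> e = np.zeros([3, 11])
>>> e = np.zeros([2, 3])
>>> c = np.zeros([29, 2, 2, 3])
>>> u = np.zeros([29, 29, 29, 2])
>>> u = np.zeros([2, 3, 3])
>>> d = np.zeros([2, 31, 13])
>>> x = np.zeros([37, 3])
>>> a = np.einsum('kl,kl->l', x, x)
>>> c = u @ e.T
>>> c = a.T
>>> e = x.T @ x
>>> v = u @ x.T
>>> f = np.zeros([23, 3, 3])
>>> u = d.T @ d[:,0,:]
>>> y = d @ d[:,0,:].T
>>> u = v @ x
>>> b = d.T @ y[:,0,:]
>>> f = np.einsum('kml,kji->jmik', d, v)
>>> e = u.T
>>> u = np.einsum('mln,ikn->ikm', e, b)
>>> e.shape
(3, 3, 2)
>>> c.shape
(3,)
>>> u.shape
(13, 31, 3)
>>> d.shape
(2, 31, 13)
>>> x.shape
(37, 3)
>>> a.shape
(3,)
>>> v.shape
(2, 3, 37)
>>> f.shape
(3, 31, 37, 2)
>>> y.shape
(2, 31, 2)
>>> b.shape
(13, 31, 2)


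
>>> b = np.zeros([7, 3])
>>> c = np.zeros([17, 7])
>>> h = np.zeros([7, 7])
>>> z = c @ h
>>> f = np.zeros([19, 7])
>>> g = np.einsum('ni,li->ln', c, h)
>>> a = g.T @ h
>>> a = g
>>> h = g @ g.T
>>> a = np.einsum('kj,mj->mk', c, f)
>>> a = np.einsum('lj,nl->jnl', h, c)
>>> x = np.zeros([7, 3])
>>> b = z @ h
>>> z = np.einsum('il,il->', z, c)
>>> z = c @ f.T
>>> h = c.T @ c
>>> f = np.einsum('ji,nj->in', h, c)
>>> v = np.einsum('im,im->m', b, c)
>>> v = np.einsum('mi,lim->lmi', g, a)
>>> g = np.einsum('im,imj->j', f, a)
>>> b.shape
(17, 7)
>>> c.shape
(17, 7)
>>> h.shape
(7, 7)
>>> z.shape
(17, 19)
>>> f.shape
(7, 17)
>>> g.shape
(7,)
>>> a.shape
(7, 17, 7)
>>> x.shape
(7, 3)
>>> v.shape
(7, 7, 17)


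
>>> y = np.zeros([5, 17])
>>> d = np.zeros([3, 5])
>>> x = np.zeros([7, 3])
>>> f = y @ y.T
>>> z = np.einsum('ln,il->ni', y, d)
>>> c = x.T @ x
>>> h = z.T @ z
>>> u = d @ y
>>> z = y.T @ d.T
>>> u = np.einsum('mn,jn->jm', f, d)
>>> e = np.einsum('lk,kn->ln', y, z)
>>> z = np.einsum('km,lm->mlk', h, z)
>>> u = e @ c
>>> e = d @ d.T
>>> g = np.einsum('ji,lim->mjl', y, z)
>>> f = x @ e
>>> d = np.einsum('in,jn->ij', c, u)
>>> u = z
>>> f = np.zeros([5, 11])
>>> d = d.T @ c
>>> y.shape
(5, 17)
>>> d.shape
(5, 3)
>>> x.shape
(7, 3)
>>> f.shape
(5, 11)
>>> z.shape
(3, 17, 3)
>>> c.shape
(3, 3)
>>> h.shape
(3, 3)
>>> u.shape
(3, 17, 3)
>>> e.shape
(3, 3)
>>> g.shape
(3, 5, 3)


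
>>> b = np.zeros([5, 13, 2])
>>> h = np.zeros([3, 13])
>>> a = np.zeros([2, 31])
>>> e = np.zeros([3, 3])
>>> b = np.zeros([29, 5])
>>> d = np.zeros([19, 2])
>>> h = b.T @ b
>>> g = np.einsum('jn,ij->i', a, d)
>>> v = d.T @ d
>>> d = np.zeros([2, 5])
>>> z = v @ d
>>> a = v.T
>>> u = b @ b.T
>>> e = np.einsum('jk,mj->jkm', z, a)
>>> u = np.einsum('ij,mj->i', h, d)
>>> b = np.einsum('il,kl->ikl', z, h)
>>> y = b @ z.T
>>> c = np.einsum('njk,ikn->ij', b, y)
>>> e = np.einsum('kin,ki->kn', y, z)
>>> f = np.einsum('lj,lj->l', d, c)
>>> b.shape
(2, 5, 5)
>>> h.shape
(5, 5)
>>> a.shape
(2, 2)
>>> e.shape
(2, 2)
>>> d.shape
(2, 5)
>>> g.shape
(19,)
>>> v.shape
(2, 2)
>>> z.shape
(2, 5)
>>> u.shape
(5,)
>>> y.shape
(2, 5, 2)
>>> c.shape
(2, 5)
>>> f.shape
(2,)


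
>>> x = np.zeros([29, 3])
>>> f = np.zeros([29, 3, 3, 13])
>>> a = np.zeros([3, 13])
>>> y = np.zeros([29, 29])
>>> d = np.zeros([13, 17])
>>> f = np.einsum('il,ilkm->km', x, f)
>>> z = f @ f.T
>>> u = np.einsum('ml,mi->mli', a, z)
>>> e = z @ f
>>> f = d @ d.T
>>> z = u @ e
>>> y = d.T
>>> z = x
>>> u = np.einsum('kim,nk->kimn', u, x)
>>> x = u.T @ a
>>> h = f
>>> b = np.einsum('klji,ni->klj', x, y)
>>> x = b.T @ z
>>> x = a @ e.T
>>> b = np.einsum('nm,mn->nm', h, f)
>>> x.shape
(3, 3)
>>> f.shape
(13, 13)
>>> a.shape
(3, 13)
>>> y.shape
(17, 13)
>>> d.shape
(13, 17)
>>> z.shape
(29, 3)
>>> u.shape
(3, 13, 3, 29)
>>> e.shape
(3, 13)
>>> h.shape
(13, 13)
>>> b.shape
(13, 13)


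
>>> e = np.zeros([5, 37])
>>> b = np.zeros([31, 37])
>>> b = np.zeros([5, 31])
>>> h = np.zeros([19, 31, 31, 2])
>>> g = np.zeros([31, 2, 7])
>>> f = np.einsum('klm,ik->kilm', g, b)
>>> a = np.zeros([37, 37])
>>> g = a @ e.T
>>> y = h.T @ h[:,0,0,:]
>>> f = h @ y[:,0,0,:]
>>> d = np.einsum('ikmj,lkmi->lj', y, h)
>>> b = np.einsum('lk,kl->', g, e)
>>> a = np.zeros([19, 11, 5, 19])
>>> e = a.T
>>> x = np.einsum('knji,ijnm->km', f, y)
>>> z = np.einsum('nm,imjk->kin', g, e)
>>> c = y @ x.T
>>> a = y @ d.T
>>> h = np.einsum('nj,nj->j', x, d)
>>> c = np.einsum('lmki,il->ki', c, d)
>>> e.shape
(19, 5, 11, 19)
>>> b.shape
()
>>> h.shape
(2,)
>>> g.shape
(37, 5)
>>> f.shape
(19, 31, 31, 2)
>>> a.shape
(2, 31, 31, 19)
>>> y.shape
(2, 31, 31, 2)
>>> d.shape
(19, 2)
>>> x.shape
(19, 2)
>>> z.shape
(19, 19, 37)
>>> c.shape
(31, 19)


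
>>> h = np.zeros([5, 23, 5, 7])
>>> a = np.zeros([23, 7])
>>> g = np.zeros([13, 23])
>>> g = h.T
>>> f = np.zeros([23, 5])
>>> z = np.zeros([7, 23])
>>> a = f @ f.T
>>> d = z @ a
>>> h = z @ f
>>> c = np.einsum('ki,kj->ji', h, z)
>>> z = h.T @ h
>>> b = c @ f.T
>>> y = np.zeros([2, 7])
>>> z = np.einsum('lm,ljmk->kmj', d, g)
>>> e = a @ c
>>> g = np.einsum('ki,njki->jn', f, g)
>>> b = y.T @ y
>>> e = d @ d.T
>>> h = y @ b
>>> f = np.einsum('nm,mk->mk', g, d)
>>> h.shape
(2, 7)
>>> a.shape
(23, 23)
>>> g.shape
(5, 7)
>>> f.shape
(7, 23)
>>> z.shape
(5, 23, 5)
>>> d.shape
(7, 23)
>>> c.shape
(23, 5)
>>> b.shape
(7, 7)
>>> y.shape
(2, 7)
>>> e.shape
(7, 7)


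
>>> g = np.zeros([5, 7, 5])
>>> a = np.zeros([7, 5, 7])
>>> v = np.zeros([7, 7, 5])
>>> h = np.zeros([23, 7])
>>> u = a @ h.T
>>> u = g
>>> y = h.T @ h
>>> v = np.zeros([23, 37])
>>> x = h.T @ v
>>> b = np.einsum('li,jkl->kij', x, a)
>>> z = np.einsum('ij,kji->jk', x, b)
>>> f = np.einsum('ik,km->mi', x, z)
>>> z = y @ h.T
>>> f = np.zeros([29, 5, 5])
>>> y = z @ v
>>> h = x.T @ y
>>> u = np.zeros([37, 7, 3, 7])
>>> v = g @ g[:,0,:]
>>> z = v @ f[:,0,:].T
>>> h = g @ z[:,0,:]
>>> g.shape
(5, 7, 5)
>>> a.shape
(7, 5, 7)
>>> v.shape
(5, 7, 5)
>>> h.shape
(5, 7, 29)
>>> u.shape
(37, 7, 3, 7)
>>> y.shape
(7, 37)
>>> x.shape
(7, 37)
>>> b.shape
(5, 37, 7)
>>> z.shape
(5, 7, 29)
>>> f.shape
(29, 5, 5)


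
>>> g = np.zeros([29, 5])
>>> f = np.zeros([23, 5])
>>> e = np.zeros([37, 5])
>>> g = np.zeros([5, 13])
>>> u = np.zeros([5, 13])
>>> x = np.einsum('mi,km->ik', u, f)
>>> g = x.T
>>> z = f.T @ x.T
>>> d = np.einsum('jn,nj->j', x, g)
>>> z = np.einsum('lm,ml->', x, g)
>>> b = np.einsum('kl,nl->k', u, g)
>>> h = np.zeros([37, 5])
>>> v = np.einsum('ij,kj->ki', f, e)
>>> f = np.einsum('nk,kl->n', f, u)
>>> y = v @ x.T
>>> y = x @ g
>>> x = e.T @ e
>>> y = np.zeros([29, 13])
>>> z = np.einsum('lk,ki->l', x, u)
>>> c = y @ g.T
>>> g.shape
(23, 13)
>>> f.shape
(23,)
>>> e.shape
(37, 5)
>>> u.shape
(5, 13)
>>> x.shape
(5, 5)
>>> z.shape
(5,)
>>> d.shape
(13,)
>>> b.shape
(5,)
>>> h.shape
(37, 5)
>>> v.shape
(37, 23)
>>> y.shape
(29, 13)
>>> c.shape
(29, 23)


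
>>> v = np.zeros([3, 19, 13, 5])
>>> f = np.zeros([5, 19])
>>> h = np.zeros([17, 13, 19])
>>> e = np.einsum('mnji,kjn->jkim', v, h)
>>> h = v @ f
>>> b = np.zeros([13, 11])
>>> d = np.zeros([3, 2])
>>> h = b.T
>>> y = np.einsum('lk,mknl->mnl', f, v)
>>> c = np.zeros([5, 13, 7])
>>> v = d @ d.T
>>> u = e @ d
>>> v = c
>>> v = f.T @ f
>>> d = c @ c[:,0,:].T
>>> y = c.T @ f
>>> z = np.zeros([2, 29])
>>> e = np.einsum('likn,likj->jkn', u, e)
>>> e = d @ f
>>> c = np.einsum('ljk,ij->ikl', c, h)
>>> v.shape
(19, 19)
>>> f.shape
(5, 19)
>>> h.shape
(11, 13)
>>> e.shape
(5, 13, 19)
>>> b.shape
(13, 11)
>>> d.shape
(5, 13, 5)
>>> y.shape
(7, 13, 19)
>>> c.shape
(11, 7, 5)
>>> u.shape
(13, 17, 5, 2)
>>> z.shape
(2, 29)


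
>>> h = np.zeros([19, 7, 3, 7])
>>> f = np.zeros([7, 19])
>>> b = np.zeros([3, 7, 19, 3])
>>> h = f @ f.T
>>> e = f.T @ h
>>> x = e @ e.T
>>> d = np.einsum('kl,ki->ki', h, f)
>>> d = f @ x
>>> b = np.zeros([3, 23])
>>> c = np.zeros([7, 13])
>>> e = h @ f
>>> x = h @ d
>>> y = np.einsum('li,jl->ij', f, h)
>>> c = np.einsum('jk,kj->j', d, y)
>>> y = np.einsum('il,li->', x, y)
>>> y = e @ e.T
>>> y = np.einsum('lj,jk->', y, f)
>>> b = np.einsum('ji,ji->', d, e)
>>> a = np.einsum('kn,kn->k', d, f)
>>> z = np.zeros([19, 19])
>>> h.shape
(7, 7)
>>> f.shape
(7, 19)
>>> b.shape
()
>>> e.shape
(7, 19)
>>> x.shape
(7, 19)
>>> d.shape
(7, 19)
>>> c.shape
(7,)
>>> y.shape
()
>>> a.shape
(7,)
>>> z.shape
(19, 19)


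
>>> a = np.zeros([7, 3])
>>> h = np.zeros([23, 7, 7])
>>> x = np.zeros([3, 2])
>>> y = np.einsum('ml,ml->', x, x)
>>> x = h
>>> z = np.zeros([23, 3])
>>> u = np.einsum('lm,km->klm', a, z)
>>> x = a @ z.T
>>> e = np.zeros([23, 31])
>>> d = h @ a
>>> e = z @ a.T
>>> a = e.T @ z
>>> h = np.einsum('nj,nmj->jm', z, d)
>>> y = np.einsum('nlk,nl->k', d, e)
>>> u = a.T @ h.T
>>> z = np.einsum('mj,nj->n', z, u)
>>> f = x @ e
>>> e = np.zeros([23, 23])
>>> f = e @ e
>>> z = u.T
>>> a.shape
(7, 3)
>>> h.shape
(3, 7)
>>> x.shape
(7, 23)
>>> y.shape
(3,)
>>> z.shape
(3, 3)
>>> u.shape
(3, 3)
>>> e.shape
(23, 23)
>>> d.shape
(23, 7, 3)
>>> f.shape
(23, 23)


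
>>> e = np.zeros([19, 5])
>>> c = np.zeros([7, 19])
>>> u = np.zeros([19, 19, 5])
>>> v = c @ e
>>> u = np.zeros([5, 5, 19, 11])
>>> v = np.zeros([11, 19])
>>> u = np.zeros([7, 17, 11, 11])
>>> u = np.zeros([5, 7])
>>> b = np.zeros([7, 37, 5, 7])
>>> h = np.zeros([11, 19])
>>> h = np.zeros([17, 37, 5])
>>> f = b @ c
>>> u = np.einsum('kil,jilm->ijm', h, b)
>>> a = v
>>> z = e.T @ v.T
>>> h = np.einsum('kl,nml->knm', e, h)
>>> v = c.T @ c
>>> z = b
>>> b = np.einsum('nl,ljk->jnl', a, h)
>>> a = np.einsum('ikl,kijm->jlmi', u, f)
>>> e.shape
(19, 5)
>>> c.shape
(7, 19)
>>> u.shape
(37, 7, 7)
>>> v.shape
(19, 19)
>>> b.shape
(17, 11, 19)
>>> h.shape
(19, 17, 37)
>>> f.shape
(7, 37, 5, 19)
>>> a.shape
(5, 7, 19, 37)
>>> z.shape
(7, 37, 5, 7)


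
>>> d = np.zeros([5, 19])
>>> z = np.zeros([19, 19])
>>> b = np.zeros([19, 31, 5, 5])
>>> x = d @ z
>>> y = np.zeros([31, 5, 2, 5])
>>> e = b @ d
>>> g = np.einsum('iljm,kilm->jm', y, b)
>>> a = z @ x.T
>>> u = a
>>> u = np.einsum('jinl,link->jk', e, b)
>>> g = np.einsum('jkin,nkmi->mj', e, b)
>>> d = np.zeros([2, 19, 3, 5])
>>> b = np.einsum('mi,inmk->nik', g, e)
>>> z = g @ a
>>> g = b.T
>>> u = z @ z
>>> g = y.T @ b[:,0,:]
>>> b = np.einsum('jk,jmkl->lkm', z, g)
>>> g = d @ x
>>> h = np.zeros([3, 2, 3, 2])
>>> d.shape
(2, 19, 3, 5)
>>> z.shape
(5, 5)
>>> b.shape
(19, 5, 2)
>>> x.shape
(5, 19)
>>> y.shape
(31, 5, 2, 5)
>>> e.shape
(19, 31, 5, 19)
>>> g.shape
(2, 19, 3, 19)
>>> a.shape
(19, 5)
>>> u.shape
(5, 5)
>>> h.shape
(3, 2, 3, 2)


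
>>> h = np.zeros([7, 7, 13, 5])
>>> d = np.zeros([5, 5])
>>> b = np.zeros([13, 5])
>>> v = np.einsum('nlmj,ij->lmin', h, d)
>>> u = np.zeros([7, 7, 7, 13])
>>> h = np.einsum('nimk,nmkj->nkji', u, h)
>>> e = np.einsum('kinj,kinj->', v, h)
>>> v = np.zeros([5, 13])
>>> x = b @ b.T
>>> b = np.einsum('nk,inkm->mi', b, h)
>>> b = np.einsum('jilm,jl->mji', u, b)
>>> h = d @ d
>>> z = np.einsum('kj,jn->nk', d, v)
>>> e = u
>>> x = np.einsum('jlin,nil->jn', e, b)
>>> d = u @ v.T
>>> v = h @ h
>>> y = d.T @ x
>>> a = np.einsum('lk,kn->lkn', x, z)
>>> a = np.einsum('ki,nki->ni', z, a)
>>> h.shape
(5, 5)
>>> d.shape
(7, 7, 7, 5)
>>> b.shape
(13, 7, 7)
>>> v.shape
(5, 5)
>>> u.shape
(7, 7, 7, 13)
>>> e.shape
(7, 7, 7, 13)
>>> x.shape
(7, 13)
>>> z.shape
(13, 5)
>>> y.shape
(5, 7, 7, 13)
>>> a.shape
(7, 5)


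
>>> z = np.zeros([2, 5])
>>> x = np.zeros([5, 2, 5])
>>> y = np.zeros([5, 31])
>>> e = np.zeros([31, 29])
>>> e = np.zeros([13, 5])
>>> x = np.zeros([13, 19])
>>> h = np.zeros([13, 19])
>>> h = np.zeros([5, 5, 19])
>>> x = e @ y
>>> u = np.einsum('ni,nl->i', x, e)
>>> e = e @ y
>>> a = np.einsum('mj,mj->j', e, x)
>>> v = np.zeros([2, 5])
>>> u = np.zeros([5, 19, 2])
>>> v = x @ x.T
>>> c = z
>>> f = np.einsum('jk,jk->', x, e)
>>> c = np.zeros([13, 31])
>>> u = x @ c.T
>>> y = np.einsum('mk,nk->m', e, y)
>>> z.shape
(2, 5)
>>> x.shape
(13, 31)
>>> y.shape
(13,)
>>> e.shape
(13, 31)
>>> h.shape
(5, 5, 19)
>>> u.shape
(13, 13)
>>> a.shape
(31,)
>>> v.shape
(13, 13)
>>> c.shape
(13, 31)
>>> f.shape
()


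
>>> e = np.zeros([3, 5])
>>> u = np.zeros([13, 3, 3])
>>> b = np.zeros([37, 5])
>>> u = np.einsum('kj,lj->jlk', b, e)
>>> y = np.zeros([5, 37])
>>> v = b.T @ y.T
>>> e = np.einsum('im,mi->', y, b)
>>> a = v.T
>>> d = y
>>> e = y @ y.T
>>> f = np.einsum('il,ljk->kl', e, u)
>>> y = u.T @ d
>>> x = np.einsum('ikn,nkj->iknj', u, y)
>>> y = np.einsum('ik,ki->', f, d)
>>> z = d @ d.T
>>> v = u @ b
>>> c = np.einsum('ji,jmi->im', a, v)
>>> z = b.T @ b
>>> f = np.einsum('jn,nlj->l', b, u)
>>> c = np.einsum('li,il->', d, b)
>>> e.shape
(5, 5)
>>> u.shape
(5, 3, 37)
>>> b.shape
(37, 5)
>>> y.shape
()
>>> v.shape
(5, 3, 5)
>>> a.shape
(5, 5)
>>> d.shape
(5, 37)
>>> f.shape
(3,)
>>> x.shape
(5, 3, 37, 37)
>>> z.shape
(5, 5)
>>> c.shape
()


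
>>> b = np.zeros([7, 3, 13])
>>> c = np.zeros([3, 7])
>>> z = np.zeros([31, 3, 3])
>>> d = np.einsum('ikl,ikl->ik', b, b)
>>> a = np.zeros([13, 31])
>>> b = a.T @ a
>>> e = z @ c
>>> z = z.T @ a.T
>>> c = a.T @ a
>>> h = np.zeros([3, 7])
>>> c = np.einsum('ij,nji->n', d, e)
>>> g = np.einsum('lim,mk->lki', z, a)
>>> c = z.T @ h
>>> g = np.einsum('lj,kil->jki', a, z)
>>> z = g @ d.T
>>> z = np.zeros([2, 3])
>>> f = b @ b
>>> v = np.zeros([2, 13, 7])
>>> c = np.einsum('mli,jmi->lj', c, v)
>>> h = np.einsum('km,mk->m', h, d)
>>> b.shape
(31, 31)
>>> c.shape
(3, 2)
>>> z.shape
(2, 3)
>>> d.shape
(7, 3)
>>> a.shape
(13, 31)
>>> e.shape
(31, 3, 7)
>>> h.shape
(7,)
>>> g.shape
(31, 3, 3)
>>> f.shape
(31, 31)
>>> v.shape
(2, 13, 7)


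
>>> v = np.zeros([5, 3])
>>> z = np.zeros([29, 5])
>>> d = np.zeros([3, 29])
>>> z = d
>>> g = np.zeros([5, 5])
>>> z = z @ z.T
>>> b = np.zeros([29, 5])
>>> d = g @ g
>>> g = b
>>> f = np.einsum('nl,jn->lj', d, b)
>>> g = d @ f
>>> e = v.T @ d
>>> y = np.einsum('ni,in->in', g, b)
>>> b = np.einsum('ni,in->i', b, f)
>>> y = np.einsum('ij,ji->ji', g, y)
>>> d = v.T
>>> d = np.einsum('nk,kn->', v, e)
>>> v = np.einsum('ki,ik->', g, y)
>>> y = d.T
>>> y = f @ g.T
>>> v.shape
()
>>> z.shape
(3, 3)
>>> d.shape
()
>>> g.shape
(5, 29)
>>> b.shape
(5,)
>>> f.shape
(5, 29)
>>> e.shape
(3, 5)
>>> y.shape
(5, 5)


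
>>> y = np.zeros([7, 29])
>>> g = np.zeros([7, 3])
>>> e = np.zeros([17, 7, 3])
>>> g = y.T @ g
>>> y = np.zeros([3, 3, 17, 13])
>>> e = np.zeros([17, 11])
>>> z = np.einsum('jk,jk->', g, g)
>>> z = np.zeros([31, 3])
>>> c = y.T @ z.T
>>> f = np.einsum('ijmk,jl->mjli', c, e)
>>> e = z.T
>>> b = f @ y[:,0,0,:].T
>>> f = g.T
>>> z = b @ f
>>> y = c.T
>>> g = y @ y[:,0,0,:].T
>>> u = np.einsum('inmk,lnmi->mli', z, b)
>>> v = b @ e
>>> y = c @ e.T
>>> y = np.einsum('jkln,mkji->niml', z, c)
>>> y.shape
(29, 31, 13, 11)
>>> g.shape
(31, 3, 17, 31)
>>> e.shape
(3, 31)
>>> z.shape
(3, 17, 11, 29)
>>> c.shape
(13, 17, 3, 31)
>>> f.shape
(3, 29)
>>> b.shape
(3, 17, 11, 3)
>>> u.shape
(11, 3, 3)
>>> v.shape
(3, 17, 11, 31)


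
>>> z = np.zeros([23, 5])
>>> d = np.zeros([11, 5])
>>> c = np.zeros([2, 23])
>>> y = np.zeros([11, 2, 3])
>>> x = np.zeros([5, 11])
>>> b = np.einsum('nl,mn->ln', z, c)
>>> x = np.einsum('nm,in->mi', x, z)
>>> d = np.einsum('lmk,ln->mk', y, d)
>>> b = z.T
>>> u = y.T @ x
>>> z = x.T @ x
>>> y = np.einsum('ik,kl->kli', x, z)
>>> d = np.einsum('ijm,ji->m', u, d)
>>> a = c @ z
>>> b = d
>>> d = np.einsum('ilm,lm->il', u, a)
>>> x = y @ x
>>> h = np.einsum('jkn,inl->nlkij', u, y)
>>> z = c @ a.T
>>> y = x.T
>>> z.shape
(2, 2)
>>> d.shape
(3, 2)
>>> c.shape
(2, 23)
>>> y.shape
(23, 23, 23)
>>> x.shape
(23, 23, 23)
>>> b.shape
(23,)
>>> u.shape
(3, 2, 23)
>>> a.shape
(2, 23)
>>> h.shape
(23, 11, 2, 23, 3)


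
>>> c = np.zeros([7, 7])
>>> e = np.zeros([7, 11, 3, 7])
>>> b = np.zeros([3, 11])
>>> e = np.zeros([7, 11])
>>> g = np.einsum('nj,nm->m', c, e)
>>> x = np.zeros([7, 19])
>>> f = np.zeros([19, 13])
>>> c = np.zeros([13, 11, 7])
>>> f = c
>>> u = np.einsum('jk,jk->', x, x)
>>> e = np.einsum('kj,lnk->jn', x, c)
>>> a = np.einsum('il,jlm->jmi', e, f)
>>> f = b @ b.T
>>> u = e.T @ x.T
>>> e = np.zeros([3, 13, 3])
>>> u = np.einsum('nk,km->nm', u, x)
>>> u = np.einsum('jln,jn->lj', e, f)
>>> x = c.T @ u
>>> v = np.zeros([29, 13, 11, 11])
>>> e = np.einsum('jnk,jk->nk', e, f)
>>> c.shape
(13, 11, 7)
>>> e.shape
(13, 3)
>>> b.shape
(3, 11)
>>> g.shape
(11,)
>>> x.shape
(7, 11, 3)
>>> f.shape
(3, 3)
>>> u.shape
(13, 3)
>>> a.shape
(13, 7, 19)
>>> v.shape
(29, 13, 11, 11)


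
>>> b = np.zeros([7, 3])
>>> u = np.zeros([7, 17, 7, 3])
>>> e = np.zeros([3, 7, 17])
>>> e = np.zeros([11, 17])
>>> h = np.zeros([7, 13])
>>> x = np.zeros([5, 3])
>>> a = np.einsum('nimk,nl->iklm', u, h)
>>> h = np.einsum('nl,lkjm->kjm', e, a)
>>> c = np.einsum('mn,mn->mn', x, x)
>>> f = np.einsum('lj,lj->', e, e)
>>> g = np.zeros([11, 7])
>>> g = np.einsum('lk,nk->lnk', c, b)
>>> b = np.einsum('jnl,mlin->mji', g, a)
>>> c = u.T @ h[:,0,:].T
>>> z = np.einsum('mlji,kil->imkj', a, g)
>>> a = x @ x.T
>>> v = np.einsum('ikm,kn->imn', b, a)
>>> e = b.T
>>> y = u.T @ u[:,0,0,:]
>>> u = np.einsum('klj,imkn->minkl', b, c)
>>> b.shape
(17, 5, 13)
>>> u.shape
(7, 3, 3, 17, 5)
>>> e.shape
(13, 5, 17)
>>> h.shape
(3, 13, 7)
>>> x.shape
(5, 3)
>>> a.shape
(5, 5)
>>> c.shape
(3, 7, 17, 3)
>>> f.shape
()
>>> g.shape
(5, 7, 3)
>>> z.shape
(7, 17, 5, 13)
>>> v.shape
(17, 13, 5)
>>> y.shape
(3, 7, 17, 3)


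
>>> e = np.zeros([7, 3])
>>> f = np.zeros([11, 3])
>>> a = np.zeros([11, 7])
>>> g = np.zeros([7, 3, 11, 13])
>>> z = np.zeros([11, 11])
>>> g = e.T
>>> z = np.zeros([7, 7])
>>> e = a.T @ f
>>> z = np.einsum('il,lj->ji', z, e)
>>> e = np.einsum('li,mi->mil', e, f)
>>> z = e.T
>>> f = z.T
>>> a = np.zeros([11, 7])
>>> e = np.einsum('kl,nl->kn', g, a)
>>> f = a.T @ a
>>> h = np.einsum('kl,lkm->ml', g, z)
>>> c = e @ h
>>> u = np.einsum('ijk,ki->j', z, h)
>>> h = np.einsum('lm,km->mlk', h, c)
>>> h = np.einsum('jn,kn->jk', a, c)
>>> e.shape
(3, 11)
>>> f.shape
(7, 7)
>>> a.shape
(11, 7)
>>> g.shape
(3, 7)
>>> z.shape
(7, 3, 11)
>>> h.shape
(11, 3)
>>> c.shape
(3, 7)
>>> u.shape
(3,)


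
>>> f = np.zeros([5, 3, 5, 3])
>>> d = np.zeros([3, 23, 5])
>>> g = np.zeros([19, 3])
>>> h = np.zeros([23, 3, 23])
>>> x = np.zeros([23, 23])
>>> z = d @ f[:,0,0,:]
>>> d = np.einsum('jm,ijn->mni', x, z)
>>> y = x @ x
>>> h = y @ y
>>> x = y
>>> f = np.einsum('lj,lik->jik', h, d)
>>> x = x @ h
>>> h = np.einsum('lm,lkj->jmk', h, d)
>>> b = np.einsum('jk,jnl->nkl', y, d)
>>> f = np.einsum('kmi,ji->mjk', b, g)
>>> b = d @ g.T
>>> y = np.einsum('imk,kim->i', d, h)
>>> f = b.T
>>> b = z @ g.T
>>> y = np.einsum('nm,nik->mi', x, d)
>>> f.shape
(19, 3, 23)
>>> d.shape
(23, 3, 3)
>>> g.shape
(19, 3)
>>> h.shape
(3, 23, 3)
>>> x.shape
(23, 23)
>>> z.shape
(3, 23, 3)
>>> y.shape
(23, 3)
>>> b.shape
(3, 23, 19)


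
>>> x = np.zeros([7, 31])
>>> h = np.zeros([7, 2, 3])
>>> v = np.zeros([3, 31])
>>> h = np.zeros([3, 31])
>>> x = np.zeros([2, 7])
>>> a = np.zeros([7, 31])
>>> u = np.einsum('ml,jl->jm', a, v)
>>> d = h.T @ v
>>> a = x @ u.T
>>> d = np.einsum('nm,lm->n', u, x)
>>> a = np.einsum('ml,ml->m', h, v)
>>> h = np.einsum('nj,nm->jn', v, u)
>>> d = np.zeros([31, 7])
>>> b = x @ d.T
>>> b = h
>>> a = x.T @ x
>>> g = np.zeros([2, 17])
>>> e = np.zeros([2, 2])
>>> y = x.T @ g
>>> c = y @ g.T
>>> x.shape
(2, 7)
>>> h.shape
(31, 3)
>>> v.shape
(3, 31)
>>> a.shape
(7, 7)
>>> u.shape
(3, 7)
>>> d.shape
(31, 7)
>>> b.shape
(31, 3)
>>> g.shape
(2, 17)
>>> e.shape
(2, 2)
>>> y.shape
(7, 17)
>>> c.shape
(7, 2)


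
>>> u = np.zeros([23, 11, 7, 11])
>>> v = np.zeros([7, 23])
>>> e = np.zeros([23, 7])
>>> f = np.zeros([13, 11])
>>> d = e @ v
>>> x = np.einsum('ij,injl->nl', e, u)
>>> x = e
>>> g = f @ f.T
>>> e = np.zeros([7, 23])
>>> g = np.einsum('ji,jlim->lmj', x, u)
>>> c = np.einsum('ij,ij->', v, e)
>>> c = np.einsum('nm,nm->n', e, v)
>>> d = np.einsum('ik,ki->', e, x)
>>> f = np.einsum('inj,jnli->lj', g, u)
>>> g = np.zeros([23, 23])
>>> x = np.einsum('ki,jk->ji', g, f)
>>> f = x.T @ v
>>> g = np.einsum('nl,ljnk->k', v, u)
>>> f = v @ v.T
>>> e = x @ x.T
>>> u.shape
(23, 11, 7, 11)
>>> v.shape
(7, 23)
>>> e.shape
(7, 7)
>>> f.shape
(7, 7)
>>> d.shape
()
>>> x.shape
(7, 23)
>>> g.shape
(11,)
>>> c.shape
(7,)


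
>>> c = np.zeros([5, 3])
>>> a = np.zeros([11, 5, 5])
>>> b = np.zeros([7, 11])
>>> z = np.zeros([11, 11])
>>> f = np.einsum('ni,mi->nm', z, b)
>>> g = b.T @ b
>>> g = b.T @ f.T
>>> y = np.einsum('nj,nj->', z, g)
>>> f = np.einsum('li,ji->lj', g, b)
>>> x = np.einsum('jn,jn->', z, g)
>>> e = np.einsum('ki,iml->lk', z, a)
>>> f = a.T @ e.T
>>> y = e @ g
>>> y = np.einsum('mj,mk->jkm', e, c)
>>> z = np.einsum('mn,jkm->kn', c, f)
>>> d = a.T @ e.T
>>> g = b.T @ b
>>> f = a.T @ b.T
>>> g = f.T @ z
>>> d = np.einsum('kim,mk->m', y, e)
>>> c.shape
(5, 3)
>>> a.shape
(11, 5, 5)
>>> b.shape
(7, 11)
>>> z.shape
(5, 3)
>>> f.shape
(5, 5, 7)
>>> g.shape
(7, 5, 3)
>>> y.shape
(11, 3, 5)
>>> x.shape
()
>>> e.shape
(5, 11)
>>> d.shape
(5,)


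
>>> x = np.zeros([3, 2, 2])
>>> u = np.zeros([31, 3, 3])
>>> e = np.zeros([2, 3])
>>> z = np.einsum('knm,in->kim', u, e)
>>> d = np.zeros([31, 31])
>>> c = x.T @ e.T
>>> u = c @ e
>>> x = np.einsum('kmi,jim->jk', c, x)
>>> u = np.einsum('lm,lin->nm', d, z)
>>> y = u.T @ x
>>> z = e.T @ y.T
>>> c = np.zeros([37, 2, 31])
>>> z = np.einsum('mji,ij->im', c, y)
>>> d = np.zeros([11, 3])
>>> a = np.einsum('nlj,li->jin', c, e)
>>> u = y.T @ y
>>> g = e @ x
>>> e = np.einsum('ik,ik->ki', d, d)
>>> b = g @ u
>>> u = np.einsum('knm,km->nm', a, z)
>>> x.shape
(3, 2)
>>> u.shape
(3, 37)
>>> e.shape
(3, 11)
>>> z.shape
(31, 37)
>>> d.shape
(11, 3)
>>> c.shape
(37, 2, 31)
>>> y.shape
(31, 2)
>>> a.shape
(31, 3, 37)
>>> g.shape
(2, 2)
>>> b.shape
(2, 2)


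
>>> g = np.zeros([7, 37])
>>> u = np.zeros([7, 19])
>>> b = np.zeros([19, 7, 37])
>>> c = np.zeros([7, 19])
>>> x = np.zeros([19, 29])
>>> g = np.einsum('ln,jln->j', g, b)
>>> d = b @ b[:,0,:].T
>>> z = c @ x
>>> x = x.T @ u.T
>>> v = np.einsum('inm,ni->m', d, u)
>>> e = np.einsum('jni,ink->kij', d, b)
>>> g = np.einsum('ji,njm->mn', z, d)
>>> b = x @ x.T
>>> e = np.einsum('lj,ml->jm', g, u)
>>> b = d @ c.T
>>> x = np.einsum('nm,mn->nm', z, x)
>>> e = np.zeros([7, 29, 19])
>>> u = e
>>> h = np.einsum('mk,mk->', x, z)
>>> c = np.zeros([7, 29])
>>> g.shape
(19, 19)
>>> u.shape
(7, 29, 19)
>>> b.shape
(19, 7, 7)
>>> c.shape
(7, 29)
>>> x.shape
(7, 29)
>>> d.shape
(19, 7, 19)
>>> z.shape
(7, 29)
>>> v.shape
(19,)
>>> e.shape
(7, 29, 19)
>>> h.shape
()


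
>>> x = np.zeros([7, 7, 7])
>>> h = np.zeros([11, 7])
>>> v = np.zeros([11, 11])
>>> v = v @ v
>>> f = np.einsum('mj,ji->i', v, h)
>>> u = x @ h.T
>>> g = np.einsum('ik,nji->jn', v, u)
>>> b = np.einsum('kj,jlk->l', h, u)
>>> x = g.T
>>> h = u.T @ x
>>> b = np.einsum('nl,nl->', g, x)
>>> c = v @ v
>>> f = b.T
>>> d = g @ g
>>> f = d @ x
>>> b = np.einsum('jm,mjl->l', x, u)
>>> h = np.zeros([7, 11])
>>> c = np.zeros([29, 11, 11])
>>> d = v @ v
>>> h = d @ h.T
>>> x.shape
(7, 7)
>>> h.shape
(11, 7)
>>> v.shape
(11, 11)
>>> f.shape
(7, 7)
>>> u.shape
(7, 7, 11)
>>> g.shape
(7, 7)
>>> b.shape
(11,)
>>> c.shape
(29, 11, 11)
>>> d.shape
(11, 11)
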